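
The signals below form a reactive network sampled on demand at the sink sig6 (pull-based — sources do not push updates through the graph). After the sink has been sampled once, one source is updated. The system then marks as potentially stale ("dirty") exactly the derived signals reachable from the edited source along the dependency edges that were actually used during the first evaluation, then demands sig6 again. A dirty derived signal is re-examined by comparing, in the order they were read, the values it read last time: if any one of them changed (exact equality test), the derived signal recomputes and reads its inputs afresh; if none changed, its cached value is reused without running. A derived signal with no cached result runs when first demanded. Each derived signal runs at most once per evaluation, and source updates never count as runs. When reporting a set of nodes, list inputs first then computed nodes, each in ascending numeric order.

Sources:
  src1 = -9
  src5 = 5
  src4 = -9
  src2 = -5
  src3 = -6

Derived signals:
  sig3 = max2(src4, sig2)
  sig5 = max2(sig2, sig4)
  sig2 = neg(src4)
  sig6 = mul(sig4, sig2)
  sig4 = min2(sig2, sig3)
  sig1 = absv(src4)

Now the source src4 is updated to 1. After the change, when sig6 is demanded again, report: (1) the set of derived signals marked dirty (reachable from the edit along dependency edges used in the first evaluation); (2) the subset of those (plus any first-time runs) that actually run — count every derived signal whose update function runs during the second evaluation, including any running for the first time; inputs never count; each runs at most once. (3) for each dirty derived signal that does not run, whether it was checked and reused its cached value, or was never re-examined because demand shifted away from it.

Initial pass — values computed on the first demand:
  sig2 = neg(-9) = 9
  sig3 = max2(-9, 9) = 9
  sig4 = min2(9, 9) = 9
  sig6 = mul(9, 9) = 81

Second demand — change propagation:
  sig2: re-runs because src4 -9->1; new result -1.
  sig3: re-runs because src4 -9->1; sig2 9->-1; new result 1.
  sig4: re-runs because sig2 9->-1; sig3 9->1; new result -1.
  sig6: re-runs because sig4 9->-1; sig2 9->-1; new result 1.

Dirty set: sig2, sig3, sig4, sig6.
Run set: sig2, sig3, sig4, sig6 (4 run).
All dirty derived signals ended up running.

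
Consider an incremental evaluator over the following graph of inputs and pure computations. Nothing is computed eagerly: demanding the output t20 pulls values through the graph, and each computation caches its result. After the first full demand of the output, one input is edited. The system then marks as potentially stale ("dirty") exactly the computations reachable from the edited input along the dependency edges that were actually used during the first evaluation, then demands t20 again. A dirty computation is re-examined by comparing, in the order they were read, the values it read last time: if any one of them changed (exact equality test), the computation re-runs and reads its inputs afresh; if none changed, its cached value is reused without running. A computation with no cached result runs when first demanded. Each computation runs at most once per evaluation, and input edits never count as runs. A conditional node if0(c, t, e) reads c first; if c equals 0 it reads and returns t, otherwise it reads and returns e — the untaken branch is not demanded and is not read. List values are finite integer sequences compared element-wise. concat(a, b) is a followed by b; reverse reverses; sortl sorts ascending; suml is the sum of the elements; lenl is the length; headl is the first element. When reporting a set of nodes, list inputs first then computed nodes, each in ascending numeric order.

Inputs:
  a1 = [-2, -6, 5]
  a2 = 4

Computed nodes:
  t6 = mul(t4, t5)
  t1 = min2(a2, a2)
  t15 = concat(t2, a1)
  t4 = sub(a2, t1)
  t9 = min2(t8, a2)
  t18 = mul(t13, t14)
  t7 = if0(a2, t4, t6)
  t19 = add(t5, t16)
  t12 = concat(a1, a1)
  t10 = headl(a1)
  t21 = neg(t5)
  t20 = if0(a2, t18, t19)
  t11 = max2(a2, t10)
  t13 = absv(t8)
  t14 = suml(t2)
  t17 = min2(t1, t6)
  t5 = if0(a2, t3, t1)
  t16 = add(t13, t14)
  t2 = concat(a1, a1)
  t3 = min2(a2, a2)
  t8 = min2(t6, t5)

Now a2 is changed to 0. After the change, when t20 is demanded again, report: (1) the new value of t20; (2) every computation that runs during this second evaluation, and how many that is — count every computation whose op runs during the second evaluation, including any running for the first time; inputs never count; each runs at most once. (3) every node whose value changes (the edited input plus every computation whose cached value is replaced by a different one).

Initial pass — values computed on the first demand:
  t1 = min2(4, 4) = 4
  t2 = concat([-2, -6, 5], [-2, -6, 5]) = [-2, -6, 5, -2, -6, 5]
  t4 = sub(4, 4) = 0
  t5 = if0(a2=4 -> else branch t1) = 4
  t6 = mul(0, 4) = 0
  t8 = min2(0, 4) = 0
  t13 = absv(0) = 0
  t14 = suml([-2, -6, 5, -2, -6, 5]) = -6
  t16 = add(0, -6) = -6
  t19 = add(4, -6) = -2
  t20 = if0(a2=4 -> else branch t19) = -2

Second demand — change propagation:
  t1: re-runs because a2 4->0; a2 4->0; new result 0.
  t3: newly demanded (no cache) — executes and yields 0.
  t4: re-runs because a2 4->0; t1 4->0; new result 0 (unchanged).
  t5: re-runs because a2 4->0; t1 4->0; new result 0.
  t6: re-runs because t5 4->0; new result 0 (unchanged).
  t8: re-runs because t5 4->0; new result 0 (unchanged).
  t13: re-examined; everything it read last time is the same (t8 unchanged) — cache 0 kept, no run.
  t16: dirty yet unreached — the second evaluation never asks for it.
  t18: newly demanded (no cache) — executes and yields 0.
  t19: dirty yet unreached — the second evaluation never asks for it.
  t20: re-runs because a2 4->0; new result 0.

The important point: the flipped condition redirects demand; t16, t19 are left stale, never re-checked.

t20 now evaluates to 0.
Run set: t1, t3, t4, t5, t6, t8, t18, t20 (8 run).
Changed values: a2, t1, t5, t20.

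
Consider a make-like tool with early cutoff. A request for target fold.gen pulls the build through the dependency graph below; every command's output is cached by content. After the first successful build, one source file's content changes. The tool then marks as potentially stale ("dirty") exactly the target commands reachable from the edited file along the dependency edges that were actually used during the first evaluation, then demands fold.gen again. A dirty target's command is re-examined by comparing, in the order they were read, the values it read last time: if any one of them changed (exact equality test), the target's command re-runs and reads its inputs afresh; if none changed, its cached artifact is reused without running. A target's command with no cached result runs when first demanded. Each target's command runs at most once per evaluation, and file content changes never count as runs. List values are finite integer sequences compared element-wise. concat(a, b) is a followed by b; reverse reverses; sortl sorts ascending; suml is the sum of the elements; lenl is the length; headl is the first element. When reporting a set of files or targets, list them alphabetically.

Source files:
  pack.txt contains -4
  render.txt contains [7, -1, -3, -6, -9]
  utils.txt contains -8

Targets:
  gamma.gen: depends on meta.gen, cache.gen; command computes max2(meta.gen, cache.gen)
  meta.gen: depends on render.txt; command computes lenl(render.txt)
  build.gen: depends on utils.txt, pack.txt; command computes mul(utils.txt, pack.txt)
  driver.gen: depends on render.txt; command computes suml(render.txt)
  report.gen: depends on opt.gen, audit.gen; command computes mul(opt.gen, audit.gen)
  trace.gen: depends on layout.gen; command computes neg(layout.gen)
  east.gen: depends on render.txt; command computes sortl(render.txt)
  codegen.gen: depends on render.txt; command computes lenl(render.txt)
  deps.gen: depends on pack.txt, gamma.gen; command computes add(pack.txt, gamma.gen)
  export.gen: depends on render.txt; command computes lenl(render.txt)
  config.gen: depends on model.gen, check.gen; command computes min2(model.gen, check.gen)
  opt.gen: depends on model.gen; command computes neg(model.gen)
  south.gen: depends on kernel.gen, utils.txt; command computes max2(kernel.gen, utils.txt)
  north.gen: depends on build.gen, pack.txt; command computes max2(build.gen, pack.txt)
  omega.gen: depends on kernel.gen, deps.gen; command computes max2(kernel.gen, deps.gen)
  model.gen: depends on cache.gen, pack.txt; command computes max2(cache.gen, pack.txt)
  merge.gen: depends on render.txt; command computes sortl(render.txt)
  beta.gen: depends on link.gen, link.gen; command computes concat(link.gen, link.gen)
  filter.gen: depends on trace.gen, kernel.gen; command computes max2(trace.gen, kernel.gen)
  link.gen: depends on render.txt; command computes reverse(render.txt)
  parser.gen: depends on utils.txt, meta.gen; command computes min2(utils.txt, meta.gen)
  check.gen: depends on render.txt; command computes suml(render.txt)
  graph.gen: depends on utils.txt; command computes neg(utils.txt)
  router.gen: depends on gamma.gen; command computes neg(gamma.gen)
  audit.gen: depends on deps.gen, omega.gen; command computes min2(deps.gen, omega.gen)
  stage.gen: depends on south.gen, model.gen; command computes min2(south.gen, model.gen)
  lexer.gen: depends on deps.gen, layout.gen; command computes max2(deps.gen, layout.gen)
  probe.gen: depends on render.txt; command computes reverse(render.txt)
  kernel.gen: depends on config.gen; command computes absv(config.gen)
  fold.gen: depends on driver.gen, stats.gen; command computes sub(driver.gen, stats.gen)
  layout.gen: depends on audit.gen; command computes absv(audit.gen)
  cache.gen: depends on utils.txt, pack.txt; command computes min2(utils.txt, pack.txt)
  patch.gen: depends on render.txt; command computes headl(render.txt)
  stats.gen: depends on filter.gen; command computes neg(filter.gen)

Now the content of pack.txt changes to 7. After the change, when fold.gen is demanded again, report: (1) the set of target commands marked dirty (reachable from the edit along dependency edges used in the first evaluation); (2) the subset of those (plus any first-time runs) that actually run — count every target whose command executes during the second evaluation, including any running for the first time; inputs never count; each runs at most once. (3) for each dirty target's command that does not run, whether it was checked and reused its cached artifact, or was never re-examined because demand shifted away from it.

The edit dirties: audit.gen, cache.gen, config.gen, deps.gen, filter.gen, fold.gen, gamma.gen, kernel.gen, layout.gen, model.gen, omega.gen, stats.gen, trace.gen.
9 target commands run: audit.gen, cache.gen, config.gen, deps.gen, filter.gen, layout.gen, model.gen, omega.gen, trace.gen.
Cache hits after checking: fold.gen, gamma.gen, kernel.gen, stats.gen.
Note where the cutoff bites: gamma.gen is checked, finds nothing changed, and keeps its cache.

First demand of the output computes:
  cache.gen = min2(-8, -4) = -8
  check.gen = suml([7, -1, -3, -6, -9]) = -12
  driver.gen = suml([7, -1, -3, -6, -9]) = -12
  meta.gen = lenl([7, -1, -3, -6, -9]) = 5
  gamma.gen = max2(5, -8) = 5
  deps.gen = add(-4, 5) = 1
  model.gen = max2(-8, -4) = -4
  config.gen = min2(-4, -12) = -12
  kernel.gen = absv(-12) = 12
  omega.gen = max2(12, 1) = 12
  audit.gen = min2(1, 12) = 1
  layout.gen = absv(1) = 1
  trace.gen = neg(1) = -1
  filter.gen = max2(-1, 12) = 12
  stats.gen = neg(12) = -12
  fold.gen = sub(-12, -12) = 0

After the edit, cleaning proceeds:
  cache.gen: a read changed (pack.txt -4->7) — executes, giving -8 — identical to its old value.
  gamma.gen: dirty, but its reads are unchanged (meta.gen unchanged, cache.gen unchanged); cached 5 stands.
  deps.gen: a read changed (pack.txt -4->7) — executes, giving 12.
  model.gen: a read changed (pack.txt -4->7) — executes, giving 7.
  config.gen: a read changed (model.gen -4->7) — executes, giving -12 — identical to its old value.
  kernel.gen: dirty, but its reads are unchanged (config.gen unchanged); cached 12 stands.
  omega.gen: a read changed (deps.gen 1->12) — executes, giving 12 — identical to its old value.
  audit.gen: a read changed (deps.gen 1->12) — executes, giving 12.
  layout.gen: a read changed (audit.gen 1->12) — executes, giving 12.
  trace.gen: a read changed (layout.gen 1->12) — executes, giving -12.
  filter.gen: a read changed (trace.gen -1->-12) — executes, giving 12 — identical to its old value.
  stats.gen: dirty, but its reads are unchanged (filter.gen unchanged); cached -12 stands.
  fold.gen: dirty, but its reads are unchanged (driver.gen unchanged, stats.gen unchanged); cached 0 stands.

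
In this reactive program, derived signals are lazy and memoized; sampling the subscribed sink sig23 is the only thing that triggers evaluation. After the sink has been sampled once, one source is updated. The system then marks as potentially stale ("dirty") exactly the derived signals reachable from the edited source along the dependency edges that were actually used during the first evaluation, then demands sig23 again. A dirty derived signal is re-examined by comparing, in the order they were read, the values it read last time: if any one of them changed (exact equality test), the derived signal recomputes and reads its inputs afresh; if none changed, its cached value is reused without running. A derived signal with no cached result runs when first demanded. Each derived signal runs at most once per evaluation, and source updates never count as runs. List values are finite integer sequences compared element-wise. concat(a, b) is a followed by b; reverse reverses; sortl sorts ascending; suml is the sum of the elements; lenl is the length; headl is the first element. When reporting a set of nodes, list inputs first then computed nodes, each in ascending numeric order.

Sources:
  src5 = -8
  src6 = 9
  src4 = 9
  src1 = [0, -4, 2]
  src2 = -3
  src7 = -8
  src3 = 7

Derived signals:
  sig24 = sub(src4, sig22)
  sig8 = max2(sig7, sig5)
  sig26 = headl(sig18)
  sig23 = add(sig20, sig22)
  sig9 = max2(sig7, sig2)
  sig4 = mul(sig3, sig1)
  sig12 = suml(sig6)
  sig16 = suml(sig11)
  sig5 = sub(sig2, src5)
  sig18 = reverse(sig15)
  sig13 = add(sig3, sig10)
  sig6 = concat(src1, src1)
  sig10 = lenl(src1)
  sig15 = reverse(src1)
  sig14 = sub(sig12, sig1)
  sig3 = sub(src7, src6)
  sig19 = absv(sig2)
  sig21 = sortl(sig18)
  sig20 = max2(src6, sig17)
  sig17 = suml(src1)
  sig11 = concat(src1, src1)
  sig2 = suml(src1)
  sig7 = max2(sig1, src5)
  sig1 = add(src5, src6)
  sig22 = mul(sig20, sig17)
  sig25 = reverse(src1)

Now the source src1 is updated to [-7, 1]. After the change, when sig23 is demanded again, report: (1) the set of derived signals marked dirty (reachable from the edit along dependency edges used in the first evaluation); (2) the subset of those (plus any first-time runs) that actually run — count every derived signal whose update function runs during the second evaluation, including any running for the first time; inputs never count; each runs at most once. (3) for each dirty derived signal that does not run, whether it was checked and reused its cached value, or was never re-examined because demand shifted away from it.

The edit dirties: sig17, sig20, sig22, sig23.
4 derived signals run: sig17, sig20, sig22, sig23.
No dirty derived signal escaped a run.

First demand of the output computes:
  sig17 = suml([0, -4, 2]) = -2
  sig20 = max2(9, -2) = 9
  sig22 = mul(9, -2) = -18
  sig23 = add(9, -18) = -9

After the edit, cleaning proceeds:
  sig17: a read changed (src1 [0, -4, 2]->[-7, 1]) — executes, giving -6.
  sig20: a read changed (sig17 -2->-6) — executes, giving 9 — identical to its old value.
  sig22: a read changed (sig17 -2->-6) — executes, giving -54.
  sig23: a read changed (sig22 -18->-54) — executes, giving -45.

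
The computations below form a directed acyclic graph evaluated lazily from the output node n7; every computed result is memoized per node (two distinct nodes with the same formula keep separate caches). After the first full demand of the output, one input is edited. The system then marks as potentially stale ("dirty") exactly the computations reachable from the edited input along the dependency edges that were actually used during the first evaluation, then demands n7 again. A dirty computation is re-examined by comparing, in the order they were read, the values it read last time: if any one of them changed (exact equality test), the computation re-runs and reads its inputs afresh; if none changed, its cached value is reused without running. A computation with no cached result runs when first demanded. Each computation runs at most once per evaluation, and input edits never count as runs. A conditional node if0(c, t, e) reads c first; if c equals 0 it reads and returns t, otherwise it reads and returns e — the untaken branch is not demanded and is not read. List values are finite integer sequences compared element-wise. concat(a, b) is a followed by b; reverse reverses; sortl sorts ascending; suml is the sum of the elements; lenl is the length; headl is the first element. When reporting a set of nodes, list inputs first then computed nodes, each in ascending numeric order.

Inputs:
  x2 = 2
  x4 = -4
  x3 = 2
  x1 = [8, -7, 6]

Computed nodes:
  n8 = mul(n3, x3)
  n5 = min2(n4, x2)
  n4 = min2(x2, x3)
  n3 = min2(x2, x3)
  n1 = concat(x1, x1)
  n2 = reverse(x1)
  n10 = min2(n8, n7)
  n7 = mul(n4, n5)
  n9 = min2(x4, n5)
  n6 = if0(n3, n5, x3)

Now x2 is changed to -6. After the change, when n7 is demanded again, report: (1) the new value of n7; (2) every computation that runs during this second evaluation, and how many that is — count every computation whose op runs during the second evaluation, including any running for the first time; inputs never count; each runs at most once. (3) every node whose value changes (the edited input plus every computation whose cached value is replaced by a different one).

Demanding n7 again yields 36.
3 computations run: n4, n5, n7.
The nodes whose values change: x2, n4, n5, n7.

First demand of the output computes:
  n4 = min2(2, 2) = 2
  n5 = min2(2, 2) = 2
  n7 = mul(2, 2) = 4

After the edit, cleaning proceeds:
  n4: a read changed (x2 2->-6) — executes, giving -6.
  n5: a read changed (n4 2->-6; x2 2->-6) — executes, giving -6.
  n7: a read changed (n4 2->-6; n5 2->-6) — executes, giving 36.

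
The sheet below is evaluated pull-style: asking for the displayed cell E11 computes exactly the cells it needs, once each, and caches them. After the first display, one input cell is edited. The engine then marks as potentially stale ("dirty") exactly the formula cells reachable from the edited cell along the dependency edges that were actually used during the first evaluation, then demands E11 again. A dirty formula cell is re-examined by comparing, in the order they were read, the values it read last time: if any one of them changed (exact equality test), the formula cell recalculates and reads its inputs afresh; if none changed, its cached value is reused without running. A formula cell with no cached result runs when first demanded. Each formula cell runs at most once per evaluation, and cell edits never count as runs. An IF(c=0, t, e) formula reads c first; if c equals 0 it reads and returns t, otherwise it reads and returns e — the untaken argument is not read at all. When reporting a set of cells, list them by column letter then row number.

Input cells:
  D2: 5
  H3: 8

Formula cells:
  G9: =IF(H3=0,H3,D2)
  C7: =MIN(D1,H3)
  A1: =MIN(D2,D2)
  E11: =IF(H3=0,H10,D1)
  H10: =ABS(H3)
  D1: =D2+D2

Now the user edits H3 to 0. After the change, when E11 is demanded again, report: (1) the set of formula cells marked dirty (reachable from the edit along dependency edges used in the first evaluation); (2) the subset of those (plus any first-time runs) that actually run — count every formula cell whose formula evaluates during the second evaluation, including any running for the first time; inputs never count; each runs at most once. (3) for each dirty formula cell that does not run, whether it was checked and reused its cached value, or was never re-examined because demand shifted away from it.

The edit dirties: E11.
2 formula cells run: E11, H10.
No dirty formula cell escaped a run.
Note the branch switch — H10 had no cache and runs now for the first time.

First demand of the output computes:
  D1 = 5 + 5 = 10
  E11 = IF(H3=0: H3=8 -> else branch D1) = 10

After the edit, cleaning proceeds:
  H10: had never run; runs now, result 0.
  E11: a read changed (H3 8->0) — executes, giving 0.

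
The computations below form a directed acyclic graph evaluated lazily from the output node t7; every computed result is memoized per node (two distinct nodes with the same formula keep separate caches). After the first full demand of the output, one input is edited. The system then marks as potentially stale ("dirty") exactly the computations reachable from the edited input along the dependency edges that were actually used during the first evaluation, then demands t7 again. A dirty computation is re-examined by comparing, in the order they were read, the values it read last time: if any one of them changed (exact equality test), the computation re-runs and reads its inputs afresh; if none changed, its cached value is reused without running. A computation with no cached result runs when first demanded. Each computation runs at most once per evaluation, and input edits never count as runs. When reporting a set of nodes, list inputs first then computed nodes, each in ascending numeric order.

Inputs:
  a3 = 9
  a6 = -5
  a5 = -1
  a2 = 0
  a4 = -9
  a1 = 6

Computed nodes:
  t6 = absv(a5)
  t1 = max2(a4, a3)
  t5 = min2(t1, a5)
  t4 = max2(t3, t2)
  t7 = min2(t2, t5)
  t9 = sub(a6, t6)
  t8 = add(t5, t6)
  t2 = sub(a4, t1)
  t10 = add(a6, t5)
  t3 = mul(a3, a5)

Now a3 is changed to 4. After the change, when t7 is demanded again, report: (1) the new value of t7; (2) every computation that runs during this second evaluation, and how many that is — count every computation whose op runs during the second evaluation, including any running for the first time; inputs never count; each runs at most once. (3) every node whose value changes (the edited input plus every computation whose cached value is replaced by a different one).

First demand of the output computes:
  t1 = max2(-9, 9) = 9
  t2 = sub(-9, 9) = -18
  t5 = min2(9, -1) = -1
  t7 = min2(-18, -1) = -18

After the edit, cleaning proceeds:
  t1: a read changed (a3 9->4) — executes, giving 4.
  t2: a read changed (t1 9->4) — executes, giving -13.
  t5: a read changed (t1 9->4) — executes, giving -1 — identical to its old value.
  t7: a read changed (t2 -18->-13) — executes, giving -13.

Demanding t7 again yields -13.
4 computations run: t1, t2, t5, t7.
The nodes whose values change: a3, t1, t2, t7.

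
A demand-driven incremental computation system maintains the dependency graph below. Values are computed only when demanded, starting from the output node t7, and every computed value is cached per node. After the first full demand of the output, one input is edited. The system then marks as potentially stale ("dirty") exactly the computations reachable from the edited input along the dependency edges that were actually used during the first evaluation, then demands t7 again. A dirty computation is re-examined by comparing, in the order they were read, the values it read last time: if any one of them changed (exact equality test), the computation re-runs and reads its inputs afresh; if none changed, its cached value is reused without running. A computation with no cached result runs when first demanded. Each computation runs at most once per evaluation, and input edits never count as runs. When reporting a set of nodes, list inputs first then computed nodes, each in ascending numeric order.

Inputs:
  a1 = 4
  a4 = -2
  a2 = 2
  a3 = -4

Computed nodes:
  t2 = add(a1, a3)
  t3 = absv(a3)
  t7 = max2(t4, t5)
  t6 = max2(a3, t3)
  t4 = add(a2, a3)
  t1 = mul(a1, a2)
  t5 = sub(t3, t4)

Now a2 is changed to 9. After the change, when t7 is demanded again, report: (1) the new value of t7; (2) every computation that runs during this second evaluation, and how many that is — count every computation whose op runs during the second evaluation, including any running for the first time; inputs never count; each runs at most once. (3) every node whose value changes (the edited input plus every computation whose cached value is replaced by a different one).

First evaluation (everything demanded from the output):
  t3 = absv(-4) = 4
  t4 = add(2, -4) = -2
  t5 = sub(4, -2) = 6
  t7 = max2(-2, 6) = 6

Propagation after the edit:
  t4: runs — a2 2->9; result 5.
  t5: runs — t4 -2->5; result -1.
  t7: runs — t4 -2->5; t5 6->-1; result 5.

New value of t7: 5.
Computations that run: t4, t5, t7 — 3 in total.
Values that change: a2, t4, t5, t7.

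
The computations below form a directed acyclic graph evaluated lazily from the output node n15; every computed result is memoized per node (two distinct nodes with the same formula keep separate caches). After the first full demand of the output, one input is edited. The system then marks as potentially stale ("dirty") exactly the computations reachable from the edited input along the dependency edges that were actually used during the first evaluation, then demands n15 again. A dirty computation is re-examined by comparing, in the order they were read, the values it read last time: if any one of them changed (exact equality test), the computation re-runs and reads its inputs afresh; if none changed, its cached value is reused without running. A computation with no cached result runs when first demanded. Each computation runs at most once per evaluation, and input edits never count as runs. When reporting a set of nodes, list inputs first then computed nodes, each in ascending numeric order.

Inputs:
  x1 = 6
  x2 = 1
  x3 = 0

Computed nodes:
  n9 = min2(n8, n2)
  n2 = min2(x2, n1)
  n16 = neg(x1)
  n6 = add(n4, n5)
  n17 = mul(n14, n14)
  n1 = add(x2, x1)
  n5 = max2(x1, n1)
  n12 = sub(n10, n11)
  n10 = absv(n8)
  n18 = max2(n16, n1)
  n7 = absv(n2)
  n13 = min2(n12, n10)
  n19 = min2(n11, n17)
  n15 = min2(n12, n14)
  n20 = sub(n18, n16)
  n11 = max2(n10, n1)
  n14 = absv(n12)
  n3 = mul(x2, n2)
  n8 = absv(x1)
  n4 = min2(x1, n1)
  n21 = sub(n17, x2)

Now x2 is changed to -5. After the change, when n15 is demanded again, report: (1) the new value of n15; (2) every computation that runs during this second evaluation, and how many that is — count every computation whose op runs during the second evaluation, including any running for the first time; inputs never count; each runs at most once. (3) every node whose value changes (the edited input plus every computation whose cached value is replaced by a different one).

Demanding n15 again yields 0.
5 computations run: n1, n11, n12, n14, n15.
The nodes whose values change: x2, n1, n11, n12, n14, n15.

First demand of the output computes:
  n1 = add(1, 6) = 7
  n8 = absv(6) = 6
  n10 = absv(6) = 6
  n11 = max2(6, 7) = 7
  n12 = sub(6, 7) = -1
  n14 = absv(-1) = 1
  n15 = min2(-1, 1) = -1

After the edit, cleaning proceeds:
  n1: a read changed (x2 1->-5) — executes, giving 1.
  n11: a read changed (n1 7->1) — executes, giving 6.
  n12: a read changed (n11 7->6) — executes, giving 0.
  n14: a read changed (n12 -1->0) — executes, giving 0.
  n15: a read changed (n12 -1->0; n14 1->0) — executes, giving 0.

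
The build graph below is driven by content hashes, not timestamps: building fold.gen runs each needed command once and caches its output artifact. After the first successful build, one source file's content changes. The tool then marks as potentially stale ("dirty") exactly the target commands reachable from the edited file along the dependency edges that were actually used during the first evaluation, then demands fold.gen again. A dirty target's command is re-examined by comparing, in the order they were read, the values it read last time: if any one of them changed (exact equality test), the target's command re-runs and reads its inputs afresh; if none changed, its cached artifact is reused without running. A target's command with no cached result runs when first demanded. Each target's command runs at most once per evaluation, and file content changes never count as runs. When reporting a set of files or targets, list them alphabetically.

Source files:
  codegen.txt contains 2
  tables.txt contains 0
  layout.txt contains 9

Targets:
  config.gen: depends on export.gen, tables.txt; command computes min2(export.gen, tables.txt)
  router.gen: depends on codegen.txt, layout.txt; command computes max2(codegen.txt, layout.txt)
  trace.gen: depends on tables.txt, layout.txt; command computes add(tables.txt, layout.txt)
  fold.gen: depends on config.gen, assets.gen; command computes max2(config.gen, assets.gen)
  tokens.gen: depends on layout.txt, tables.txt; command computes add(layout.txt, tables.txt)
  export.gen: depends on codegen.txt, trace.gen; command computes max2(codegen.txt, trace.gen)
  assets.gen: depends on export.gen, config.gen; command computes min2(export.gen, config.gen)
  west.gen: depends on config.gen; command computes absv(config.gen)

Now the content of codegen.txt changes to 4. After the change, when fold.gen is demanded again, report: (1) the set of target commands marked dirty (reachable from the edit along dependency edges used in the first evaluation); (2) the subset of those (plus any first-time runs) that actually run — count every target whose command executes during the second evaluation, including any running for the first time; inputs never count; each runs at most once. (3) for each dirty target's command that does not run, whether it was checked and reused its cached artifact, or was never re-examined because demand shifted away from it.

Initial pass — values computed on the first demand:
  trace.gen = add(0, 9) = 9
  export.gen = max2(2, 9) = 9
  config.gen = min2(9, 0) = 0
  assets.gen = min2(9, 0) = 0
  fold.gen = max2(0, 0) = 0

Second demand — change propagation:
  export.gen: re-runs because codegen.txt 2->4; new result 9 (unchanged).
  config.gen: re-examined; everything it read last time is the same (export.gen unchanged, tables.txt unchanged) — cache 0 kept, no run.
  assets.gen: re-examined; everything it read last time is the same (export.gen unchanged, config.gen unchanged) — cache 0 kept, no run.
  fold.gen: re-examined; everything it read last time is the same (config.gen unchanged, assets.gen unchanged) — cache 0 kept, no run.

The important point: export.gen recomputes to an identical value, and the output ends up unchanged.

Dirty set: assets.gen, config.gen, export.gen, fold.gen.
Run set: export.gen (1 run).
Re-examined without running (cache reused): assets.gen, config.gen, fold.gen.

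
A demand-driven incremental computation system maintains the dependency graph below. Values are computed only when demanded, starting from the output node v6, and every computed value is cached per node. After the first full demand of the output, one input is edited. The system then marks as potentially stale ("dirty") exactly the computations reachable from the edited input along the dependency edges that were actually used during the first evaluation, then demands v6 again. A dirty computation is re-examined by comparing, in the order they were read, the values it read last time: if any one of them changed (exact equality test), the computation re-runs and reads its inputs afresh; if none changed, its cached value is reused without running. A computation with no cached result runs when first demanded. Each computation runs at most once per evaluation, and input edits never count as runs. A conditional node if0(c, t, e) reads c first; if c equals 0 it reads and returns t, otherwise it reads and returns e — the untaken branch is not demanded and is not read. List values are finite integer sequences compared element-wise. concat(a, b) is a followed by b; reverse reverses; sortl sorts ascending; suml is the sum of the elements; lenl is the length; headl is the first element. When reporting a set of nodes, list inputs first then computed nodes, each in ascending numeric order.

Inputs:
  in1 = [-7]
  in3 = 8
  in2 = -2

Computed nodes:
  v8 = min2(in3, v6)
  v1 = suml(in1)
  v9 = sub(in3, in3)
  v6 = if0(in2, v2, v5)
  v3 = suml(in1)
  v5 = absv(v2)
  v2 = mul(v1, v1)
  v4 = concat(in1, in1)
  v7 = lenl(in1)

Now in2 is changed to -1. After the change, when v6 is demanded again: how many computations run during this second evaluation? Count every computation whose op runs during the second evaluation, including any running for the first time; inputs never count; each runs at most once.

Computations that run: v6 — 1 in total.

First evaluation (everything demanded from the output):
  v1 = suml([-7]) = -7
  v2 = mul(-7, -7) = 49
  v5 = absv(49) = 49
  v6 = if0(in2=-2 -> else branch v5) = 49

Propagation after the edit:
  v6: runs — in2 -2->-1; result 49 (same value as before).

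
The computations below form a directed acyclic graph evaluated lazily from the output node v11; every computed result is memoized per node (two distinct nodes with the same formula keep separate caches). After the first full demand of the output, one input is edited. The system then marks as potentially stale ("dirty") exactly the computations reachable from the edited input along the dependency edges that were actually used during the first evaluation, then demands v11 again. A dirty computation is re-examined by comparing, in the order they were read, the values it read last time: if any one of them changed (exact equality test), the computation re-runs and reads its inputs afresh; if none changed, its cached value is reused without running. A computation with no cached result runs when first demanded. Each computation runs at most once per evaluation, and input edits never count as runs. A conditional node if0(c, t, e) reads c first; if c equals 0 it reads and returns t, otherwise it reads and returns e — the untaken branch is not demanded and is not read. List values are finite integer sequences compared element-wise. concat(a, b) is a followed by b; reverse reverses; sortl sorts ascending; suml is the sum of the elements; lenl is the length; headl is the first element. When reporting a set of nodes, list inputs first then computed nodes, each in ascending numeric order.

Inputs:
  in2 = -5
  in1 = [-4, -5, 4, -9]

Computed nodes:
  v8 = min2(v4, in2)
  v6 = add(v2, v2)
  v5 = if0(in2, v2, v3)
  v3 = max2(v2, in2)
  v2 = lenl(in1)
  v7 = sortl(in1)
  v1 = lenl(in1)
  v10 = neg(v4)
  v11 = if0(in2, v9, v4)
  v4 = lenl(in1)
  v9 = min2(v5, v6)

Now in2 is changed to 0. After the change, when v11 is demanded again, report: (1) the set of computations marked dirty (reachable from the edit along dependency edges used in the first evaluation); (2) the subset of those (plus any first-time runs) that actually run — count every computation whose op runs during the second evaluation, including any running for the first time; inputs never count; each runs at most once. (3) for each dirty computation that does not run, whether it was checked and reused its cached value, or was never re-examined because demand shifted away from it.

The edit dirties: v11.
5 computations run: v2, v5, v6, v9, v11.
No dirty computation escaped a run.
Note the branch switch — v2, v5, v6, v9 had no cache and run now for the first time.

First demand of the output computes:
  v4 = lenl([-4, -5, 4, -9]) = 4
  v11 = if0(in2=-5 -> else branch v4) = 4

After the edit, cleaning proceeds:
  v2: had never run; runs now, result 4.
  v5: had never run; runs now, result 4.
  v6: had never run; runs now, result 8.
  v9: had never run; runs now, result 4.
  v11: a read changed (in2 -5->0) — executes, giving 4 — identical to its old value.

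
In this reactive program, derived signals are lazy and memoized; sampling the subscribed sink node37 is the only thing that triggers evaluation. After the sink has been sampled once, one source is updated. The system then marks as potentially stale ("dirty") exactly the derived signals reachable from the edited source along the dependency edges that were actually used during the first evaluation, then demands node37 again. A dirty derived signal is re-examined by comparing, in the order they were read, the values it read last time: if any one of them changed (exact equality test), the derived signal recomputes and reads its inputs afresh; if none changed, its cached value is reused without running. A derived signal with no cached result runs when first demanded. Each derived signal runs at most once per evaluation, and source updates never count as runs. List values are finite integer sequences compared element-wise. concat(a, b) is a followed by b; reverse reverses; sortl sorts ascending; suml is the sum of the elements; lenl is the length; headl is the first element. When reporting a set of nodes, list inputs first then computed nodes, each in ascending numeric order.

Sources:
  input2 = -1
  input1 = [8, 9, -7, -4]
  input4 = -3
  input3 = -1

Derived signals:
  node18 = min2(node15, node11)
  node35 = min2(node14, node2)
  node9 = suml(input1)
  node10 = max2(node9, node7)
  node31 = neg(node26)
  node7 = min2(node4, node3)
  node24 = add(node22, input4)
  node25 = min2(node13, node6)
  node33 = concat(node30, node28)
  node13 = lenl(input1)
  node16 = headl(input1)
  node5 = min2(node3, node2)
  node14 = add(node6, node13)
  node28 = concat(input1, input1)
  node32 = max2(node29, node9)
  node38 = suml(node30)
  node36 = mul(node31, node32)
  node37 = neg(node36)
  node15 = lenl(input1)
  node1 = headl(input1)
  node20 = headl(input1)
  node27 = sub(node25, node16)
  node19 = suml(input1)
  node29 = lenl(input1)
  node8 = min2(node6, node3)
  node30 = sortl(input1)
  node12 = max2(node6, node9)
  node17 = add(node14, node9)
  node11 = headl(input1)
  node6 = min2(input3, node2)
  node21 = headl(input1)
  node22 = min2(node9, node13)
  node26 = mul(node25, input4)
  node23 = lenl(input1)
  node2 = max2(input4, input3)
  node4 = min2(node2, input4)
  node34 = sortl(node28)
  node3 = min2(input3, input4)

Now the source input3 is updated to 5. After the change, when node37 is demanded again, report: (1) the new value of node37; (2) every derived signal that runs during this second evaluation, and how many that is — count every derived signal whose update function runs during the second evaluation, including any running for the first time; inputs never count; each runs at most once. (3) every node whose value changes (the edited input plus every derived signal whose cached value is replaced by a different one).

Demanding node37 again yields -72.
7 derived signals run: node2, node6, node25, node26, node31, node36, node37.
The nodes whose values change: input3, node2, node6, node25, node26, node31, node36, node37.

First demand of the output computes:
  node2 = max2(-3, -1) = -1
  node6 = min2(-1, -1) = -1
  node9 = suml([8, 9, -7, -4]) = 6
  node13 = lenl([8, 9, -7, -4]) = 4
  node25 = min2(4, -1) = -1
  node26 = mul(-1, -3) = 3
  node29 = lenl([8, 9, -7, -4]) = 4
  node31 = neg(3) = -3
  node32 = max2(4, 6) = 6
  node36 = mul(-3, 6) = -18
  node37 = neg(-18) = 18

After the edit, cleaning proceeds:
  node2: a read changed (input3 -1->5) — executes, giving 5.
  node6: a read changed (input3 -1->5; node2 -1->5) — executes, giving 5.
  node25: a read changed (node6 -1->5) — executes, giving 4.
  node26: a read changed (node25 -1->4) — executes, giving -12.
  node31: a read changed (node26 3->-12) — executes, giving 12.
  node36: a read changed (node31 -3->12) — executes, giving 72.
  node37: a read changed (node36 -18->72) — executes, giving -72.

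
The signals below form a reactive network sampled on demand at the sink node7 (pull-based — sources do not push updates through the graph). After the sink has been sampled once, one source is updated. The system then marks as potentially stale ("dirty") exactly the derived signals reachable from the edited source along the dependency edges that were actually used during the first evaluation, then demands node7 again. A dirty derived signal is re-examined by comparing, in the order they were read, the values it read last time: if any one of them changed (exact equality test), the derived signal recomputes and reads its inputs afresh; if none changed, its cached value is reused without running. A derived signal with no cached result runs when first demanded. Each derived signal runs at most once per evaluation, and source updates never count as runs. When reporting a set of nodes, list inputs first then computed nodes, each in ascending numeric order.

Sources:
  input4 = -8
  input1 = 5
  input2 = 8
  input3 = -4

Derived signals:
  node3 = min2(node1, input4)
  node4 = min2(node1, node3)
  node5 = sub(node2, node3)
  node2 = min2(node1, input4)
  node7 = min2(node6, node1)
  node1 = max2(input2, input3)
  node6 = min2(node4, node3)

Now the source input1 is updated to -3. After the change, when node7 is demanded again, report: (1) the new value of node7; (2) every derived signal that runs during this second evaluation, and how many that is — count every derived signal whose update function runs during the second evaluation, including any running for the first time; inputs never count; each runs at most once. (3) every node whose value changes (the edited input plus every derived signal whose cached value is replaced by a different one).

node7 now evaluates to -8.
Run set: none (0 run).
Changed values: input1.
The important point: nothing the output needs ever reads input1, so the edit is invisible to it.

Initial pass — values computed on the first demand:
  node1 = max2(8, -4) = 8
  node3 = min2(8, -8) = -8
  node4 = min2(8, -8) = -8
  node6 = min2(-8, -8) = -8
  node7 = min2(-8, 8) = -8

Second demand — change propagation:
  no demanded computation ever read input1, so the edit dirties nothing and nothing runs.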